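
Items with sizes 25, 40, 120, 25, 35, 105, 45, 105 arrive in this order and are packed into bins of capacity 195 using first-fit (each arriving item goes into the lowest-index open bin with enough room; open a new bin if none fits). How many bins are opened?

3

  25 → bin 1 (new)  [load 25/195]
  40 → bin 1  [load 65/195]
  120 → bin 1  [load 185/195]
  25 → bin 2 (new)  [load 25/195]
  35 → bin 2  [load 60/195]
  105 → bin 2  [load 165/195]
  45 → bin 3 (new)  [load 45/195]
  105 → bin 3  [load 150/195]
3 bins opened.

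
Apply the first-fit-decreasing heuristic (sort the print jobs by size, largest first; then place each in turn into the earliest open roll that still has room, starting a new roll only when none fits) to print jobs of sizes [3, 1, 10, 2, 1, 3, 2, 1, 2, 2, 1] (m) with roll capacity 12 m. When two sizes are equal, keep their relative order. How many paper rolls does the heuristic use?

Sorted descending: 10, 3, 3, 2, 2, 2, 2, 1, 1, 1, 1.
  10 → roll 1 (new)  [load 10/12]
  3 → roll 2 (new)  [load 3/12]
  3 → roll 2  [load 6/12]
  2 → roll 1  [load 12/12]
  2 → roll 2  [load 8/12]
  2 → roll 2  [load 10/12]
  2 → roll 2  [load 12/12]
  1 → roll 3 (new)  [load 1/12]
  1 → roll 3  [load 2/12]
  1 → roll 3  [load 3/12]
  1 → roll 3  [load 4/12]
3 paper rolls opened.

3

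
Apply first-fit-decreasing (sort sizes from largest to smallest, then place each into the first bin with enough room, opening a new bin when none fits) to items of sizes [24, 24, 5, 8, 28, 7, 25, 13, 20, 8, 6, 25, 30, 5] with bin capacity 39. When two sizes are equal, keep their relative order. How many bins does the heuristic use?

Sorted descending: 30, 28, 25, 25, 24, 24, 20, 13, 8, 8, 7, 6, 5, 5.
  30 → bin 1 (new)  [load 30/39]
  28 → bin 2 (new)  [load 28/39]
  25 → bin 3 (new)  [load 25/39]
  25 → bin 4 (new)  [load 25/39]
  24 → bin 5 (new)  [load 24/39]
  24 → bin 6 (new)  [load 24/39]
  20 → bin 7 (new)  [load 20/39]
  13 → bin 3  [load 38/39]
  8 → bin 1  [load 38/39]
  8 → bin 2  [load 36/39]
  7 → bin 4  [load 32/39]
  6 → bin 4  [load 38/39]
  5 → bin 5  [load 29/39]
  5 → bin 5  [load 34/39]
7 bins opened.

7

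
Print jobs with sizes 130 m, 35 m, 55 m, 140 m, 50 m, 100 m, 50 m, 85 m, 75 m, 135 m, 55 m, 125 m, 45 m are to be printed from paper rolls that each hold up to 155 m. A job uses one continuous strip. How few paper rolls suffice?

Total = 140 + 135 + 130 + 125 + 100 + 85 + 75 + 55 + 55 + 50 + 50 + 45 + 35 = 1080 m.
Lower bound: ⌈1080/155⌉ = 7 paper rolls.
A packing using 8 paper rolls:
  roll 1: 140 = 140
  roll 2: 135 = 135
  roll 3: 130 = 130
  roll 4: 125 = 125
  roll 5: 100 + 55 = 155
  roll 6: 85 + 55 = 140
  roll 7: 75 + 50 = 125
  roll 8: 50 + 45 + 35 = 130
No arrangement into 7 paper rolls stays within capacity, so 8 is optimal.

8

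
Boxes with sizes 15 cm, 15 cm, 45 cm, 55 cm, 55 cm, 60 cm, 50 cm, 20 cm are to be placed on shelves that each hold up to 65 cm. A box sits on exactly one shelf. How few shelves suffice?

6

Total = 60 + 55 + 55 + 50 + 45 + 20 + 15 + 15 = 315 cm.
Lower bound: ⌈315/65⌉ = 5 shelves.
A packing using 6 shelves:
  shelf 1: 60 = 60
  shelf 2: 55 = 55
  shelf 3: 55 = 55
  shelf 4: 50 + 15 = 65
  shelf 5: 45 + 20 = 65
  shelf 6: 15 = 15
No arrangement into 5 shelves stays within capacity, so 6 is optimal.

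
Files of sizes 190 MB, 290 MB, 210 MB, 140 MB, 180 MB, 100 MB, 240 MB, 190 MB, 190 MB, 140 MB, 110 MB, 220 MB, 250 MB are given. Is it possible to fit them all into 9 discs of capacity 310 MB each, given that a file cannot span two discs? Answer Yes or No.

No

Total = 2450 MB; ⌈2450/310⌉ = 8.
9 files each exceed half the capacity and cannot share a disc, forcing at least 9 discs.
The bound of 9 does not rule out 9, but exhaustive search shows no assignment into 9 discs of capacity 310 MB exists — the minimum is 10.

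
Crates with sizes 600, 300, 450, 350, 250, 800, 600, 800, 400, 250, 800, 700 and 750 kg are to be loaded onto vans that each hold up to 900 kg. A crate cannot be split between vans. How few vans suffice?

Total = 800 + 800 + 800 + 750 + 700 + 600 + 600 + 450 + 400 + 350 + 300 + 250 + 250 = 7050 kg.
Lower bound: ⌈7050/900⌉ = 8 vans.
A packing using 9 vans:
  van 1: 800 = 800
  van 2: 800 = 800
  van 3: 800 = 800
  van 4: 750 = 750
  van 5: 700 = 700
  van 6: 600 + 300 = 900
  van 7: 600 + 250 = 850
  van 8: 450 + 400 = 850
  van 9: 350 + 250 = 600
No arrangement into 8 vans stays within capacity, so 9 is optimal.

9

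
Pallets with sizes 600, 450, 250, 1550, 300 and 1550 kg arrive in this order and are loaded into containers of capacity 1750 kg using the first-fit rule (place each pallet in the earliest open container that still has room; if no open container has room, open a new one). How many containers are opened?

3

  600 → container 1 (new)  [load 600/1750]
  450 → container 1  [load 1050/1750]
  250 → container 1  [load 1300/1750]
  1550 → container 2 (new)  [load 1550/1750]
  300 → container 1  [load 1600/1750]
  1550 → container 3 (new)  [load 1550/1750]
3 containers opened.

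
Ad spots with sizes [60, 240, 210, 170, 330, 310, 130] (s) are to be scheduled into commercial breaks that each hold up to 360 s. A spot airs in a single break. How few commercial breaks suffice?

Total = 330 + 310 + 240 + 210 + 170 + 130 + 60 = 1450 s.
Lower bound: ⌈1450/360⌉ = 5 commercial breaks.
A packing using 5 commercial breaks:
  break 1: 330 = 330
  break 2: 310 = 310
  break 3: 240 + 60 = 300
  break 4: 210 + 130 = 340
  break 5: 170 = 170
This matches the lower bound, so 5 is optimal.

5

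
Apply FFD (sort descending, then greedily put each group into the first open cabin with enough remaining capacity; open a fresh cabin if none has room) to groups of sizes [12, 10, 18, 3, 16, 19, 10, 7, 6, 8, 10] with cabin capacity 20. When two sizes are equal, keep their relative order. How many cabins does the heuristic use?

Sorted descending: 19, 18, 16, 12, 10, 10, 10, 8, 7, 6, 3.
  19 → cabin 1 (new)  [load 19/20]
  18 → cabin 2 (new)  [load 18/20]
  16 → cabin 3 (new)  [load 16/20]
  12 → cabin 4 (new)  [load 12/20]
  10 → cabin 5 (new)  [load 10/20]
  10 → cabin 5  [load 20/20]
  10 → cabin 6 (new)  [load 10/20]
  8 → cabin 4  [load 20/20]
  7 → cabin 6  [load 17/20]
  6 → cabin 7 (new)  [load 6/20]
  3 → cabin 3  [load 19/20]
7 cabins opened.

7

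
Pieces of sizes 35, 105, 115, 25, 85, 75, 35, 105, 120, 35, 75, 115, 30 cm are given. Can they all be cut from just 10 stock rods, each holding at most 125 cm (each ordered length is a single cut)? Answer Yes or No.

A valid assignment using 9 stock rods:
  stock rod 1: 120 = 120
  stock rod 2: 115 = 115
  stock rod 3: 115 = 115
  stock rod 4: 105 = 105
  stock rod 5: 105 = 105
  stock rod 6: 85 + 35 = 120
  stock rod 7: 75 + 35 = 110
  stock rod 8: 75 + 35 = 110
  stock rod 9: 30 + 25 = 55
That uses only 9 ≤ 10, so 10 stock rods are enough.

Yes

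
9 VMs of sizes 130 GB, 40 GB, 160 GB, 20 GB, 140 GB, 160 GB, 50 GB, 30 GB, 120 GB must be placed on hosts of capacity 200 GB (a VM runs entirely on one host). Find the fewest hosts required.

5

Total = 160 + 160 + 140 + 130 + 120 + 50 + 40 + 30 + 20 = 850 GB.
Lower bound: ⌈850/200⌉ = 5 hosts.
A packing using 5 hosts:
  host 1: 160 + 40 = 200
  host 2: 160 + 30 = 190
  host 3: 140 + 50 = 190
  host 4: 130 + 20 = 150
  host 5: 120 = 120
This matches the lower bound, so 5 is optimal.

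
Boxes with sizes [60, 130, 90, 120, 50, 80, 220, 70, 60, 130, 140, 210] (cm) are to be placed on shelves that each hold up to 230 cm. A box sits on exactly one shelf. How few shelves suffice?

Total = 220 + 210 + 140 + 130 + 130 + 120 + 90 + 80 + 70 + 60 + 60 + 50 = 1360 cm.
Lower bound: ⌈1360/230⌉ = 6 shelves.
A packing using 7 shelves:
  shelf 1: 220 = 220
  shelf 2: 210 = 210
  shelf 3: 140 + 90 = 230
  shelf 4: 130 + 80 = 210
  shelf 5: 130 + 70 = 200
  shelf 6: 120 + 60 + 50 = 230
  shelf 7: 60 = 60
No arrangement into 6 shelves stays within capacity, so 7 is optimal.

7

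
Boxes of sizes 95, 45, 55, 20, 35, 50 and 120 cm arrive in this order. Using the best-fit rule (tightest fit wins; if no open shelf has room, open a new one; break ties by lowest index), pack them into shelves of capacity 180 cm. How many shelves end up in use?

3

  95 → shelf 1 (new)  [load 95/180]
  45 → shelf 1  [load 140/180]
  55 → shelf 2 (new)  [load 55/180]
  20 → shelf 1  [load 160/180]
  35 → shelf 2  [load 90/180]
  50 → shelf 2  [load 140/180]
  120 → shelf 3 (new)  [load 120/180]
3 shelves opened.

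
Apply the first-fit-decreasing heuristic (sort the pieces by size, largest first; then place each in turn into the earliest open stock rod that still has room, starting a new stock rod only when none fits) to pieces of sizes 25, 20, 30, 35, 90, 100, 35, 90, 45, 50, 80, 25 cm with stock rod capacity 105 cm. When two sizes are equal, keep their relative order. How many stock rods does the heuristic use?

7

Sorted descending: 100, 90, 90, 80, 50, 45, 35, 35, 30, 25, 25, 20.
  100 → stock rod 1 (new)  [load 100/105]
  90 → stock rod 2 (new)  [load 90/105]
  90 → stock rod 3 (new)  [load 90/105]
  80 → stock rod 4 (new)  [load 80/105]
  50 → stock rod 5 (new)  [load 50/105]
  45 → stock rod 5  [load 95/105]
  35 → stock rod 6 (new)  [load 35/105]
  35 → stock rod 6  [load 70/105]
  30 → stock rod 6  [load 100/105]
  25 → stock rod 4  [load 105/105]
  25 → stock rod 7 (new)  [load 25/105]
  20 → stock rod 7  [load 45/105]
7 stock rods opened.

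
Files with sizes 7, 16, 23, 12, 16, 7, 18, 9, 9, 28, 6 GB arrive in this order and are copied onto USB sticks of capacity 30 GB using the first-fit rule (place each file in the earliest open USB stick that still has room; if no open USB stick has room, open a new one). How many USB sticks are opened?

  7 → USB stick 1 (new)  [load 7/30]
  16 → USB stick 1  [load 23/30]
  23 → USB stick 2 (new)  [load 23/30]
  12 → USB stick 3 (new)  [load 12/30]
  16 → USB stick 3  [load 28/30]
  7 → USB stick 1  [load 30/30]
  18 → USB stick 4 (new)  [load 18/30]
  9 → USB stick 4  [load 27/30]
  9 → USB stick 5 (new)  [load 9/30]
  28 → USB stick 6 (new)  [load 28/30]
  6 → USB stick 2  [load 29/30]
6 USB sticks opened.

6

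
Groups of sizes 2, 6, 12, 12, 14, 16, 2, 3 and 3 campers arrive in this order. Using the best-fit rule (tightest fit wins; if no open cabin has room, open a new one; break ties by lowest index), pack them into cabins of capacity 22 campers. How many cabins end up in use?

4

  2 → cabin 1 (new)  [load 2/22]
  6 → cabin 1  [load 8/22]
  12 → cabin 1  [load 20/22]
  12 → cabin 2 (new)  [load 12/22]
  14 → cabin 3 (new)  [load 14/22]
  16 → cabin 4 (new)  [load 16/22]
  2 → cabin 1  [load 22/22]
  3 → cabin 4  [load 19/22]
  3 → cabin 4  [load 22/22]
4 cabins opened.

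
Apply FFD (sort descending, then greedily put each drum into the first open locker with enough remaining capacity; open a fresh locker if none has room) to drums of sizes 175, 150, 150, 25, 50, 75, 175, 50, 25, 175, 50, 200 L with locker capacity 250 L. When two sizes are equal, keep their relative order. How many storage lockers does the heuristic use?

Sorted descending: 200, 175, 175, 175, 150, 150, 75, 50, 50, 50, 25, 25.
  200 → locker 1 (new)  [load 200/250]
  175 → locker 2 (new)  [load 175/250]
  175 → locker 3 (new)  [load 175/250]
  175 → locker 4 (new)  [load 175/250]
  150 → locker 5 (new)  [load 150/250]
  150 → locker 6 (new)  [load 150/250]
  75 → locker 2  [load 250/250]
  50 → locker 1  [load 250/250]
  50 → locker 3  [load 225/250]
  50 → locker 4  [load 225/250]
  25 → locker 3  [load 250/250]
  25 → locker 4  [load 250/250]
6 storage lockers opened.

6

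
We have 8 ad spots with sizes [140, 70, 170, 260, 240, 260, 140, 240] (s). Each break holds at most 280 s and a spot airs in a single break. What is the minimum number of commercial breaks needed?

6

Total = 260 + 260 + 240 + 240 + 170 + 140 + 140 + 70 = 1520 s.
Lower bound: ⌈1520/280⌉ = 6 commercial breaks.
A packing using 6 commercial breaks:
  break 1: 260 = 260
  break 2: 260 = 260
  break 3: 240 = 240
  break 4: 240 = 240
  break 5: 170 + 70 = 240
  break 6: 140 + 140 = 280
This matches the lower bound, so 6 is optimal.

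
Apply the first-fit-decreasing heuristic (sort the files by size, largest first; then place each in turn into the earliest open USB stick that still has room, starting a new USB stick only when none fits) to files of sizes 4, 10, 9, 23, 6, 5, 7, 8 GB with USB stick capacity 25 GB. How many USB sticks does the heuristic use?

Sorted descending: 23, 10, 9, 8, 7, 6, 5, 4.
  23 → USB stick 1 (new)  [load 23/25]
  10 → USB stick 2 (new)  [load 10/25]
  9 → USB stick 2  [load 19/25]
  8 → USB stick 3 (new)  [load 8/25]
  7 → USB stick 3  [load 15/25]
  6 → USB stick 2  [load 25/25]
  5 → USB stick 3  [load 20/25]
  4 → USB stick 3  [load 24/25]
3 USB sticks opened.

3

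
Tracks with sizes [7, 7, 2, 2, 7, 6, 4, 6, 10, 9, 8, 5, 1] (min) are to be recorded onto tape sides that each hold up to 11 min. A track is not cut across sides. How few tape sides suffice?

Total = 10 + 9 + 8 + 7 + 7 + 7 + 6 + 6 + 5 + 4 + 2 + 2 + 1 = 74 min.
Lower bound: ⌈74/11⌉ = 7 tape sides.
Also, 8 tracks each exceed 11/2 min, and no two of those can share a side, so at least 8 tape sides are needed.
A packing using 8 tape sides:
  side 1: 10 + 1 = 11
  side 2: 9 + 2 = 11
  side 3: 8 + 2 = 10
  side 4: 7 + 4 = 11
  side 5: 7 = 7
  side 6: 7 = 7
  side 7: 6 + 5 = 11
  side 8: 6 = 6
This matches the lower bound, so 8 is optimal.

8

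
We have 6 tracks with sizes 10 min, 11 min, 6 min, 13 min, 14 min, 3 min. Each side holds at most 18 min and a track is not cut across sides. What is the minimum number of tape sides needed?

4

Total = 14 + 13 + 11 + 10 + 6 + 3 = 57 min.
Lower bound: ⌈57/18⌉ = 4 tape sides.
A packing using 4 tape sides:
  side 1: 14 + 3 = 17
  side 2: 13 = 13
  side 3: 11 + 6 = 17
  side 4: 10 = 10
This matches the lower bound, so 4 is optimal.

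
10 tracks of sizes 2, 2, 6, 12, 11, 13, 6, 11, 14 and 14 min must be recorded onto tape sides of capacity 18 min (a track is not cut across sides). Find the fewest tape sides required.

6

Total = 14 + 14 + 13 + 12 + 11 + 11 + 6 + 6 + 2 + 2 = 91 min.
Lower bound: ⌈91/18⌉ = 6 tape sides.
A packing using 6 tape sides:
  side 1: 14 + 2 + 2 = 18
  side 2: 14 = 14
  side 3: 13 = 13
  side 4: 12 + 6 = 18
  side 5: 11 + 6 = 17
  side 6: 11 = 11
This matches the lower bound, so 6 is optimal.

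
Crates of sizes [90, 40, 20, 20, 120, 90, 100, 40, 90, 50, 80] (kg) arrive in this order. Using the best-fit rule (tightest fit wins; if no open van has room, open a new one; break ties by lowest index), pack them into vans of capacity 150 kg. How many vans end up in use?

  90 → van 1 (new)  [load 90/150]
  40 → van 1  [load 130/150]
  20 → van 1  [load 150/150]
  20 → van 2 (new)  [load 20/150]
  120 → van 2  [load 140/150]
  90 → van 3 (new)  [load 90/150]
  100 → van 4 (new)  [load 100/150]
  40 → van 4  [load 140/150]
  90 → van 5 (new)  [load 90/150]
  50 → van 3  [load 140/150]
  80 → van 6 (new)  [load 80/150]
6 vans opened.

6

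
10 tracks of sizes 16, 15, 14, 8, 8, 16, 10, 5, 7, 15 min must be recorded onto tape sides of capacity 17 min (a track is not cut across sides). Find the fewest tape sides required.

Total = 16 + 16 + 15 + 15 + 14 + 10 + 8 + 8 + 7 + 5 = 114 min.
Lower bound: ⌈114/17⌉ = 7 tape sides.
A packing using 8 tape sides:
  side 1: 16 = 16
  side 2: 16 = 16
  side 3: 15 = 15
  side 4: 15 = 15
  side 5: 14 = 14
  side 6: 10 + 7 = 17
  side 7: 8 + 8 = 16
  side 8: 5 = 5
No arrangement into 7 tape sides stays within capacity, so 8 is optimal.

8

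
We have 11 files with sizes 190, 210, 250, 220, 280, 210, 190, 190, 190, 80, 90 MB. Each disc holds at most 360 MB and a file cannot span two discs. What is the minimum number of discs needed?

9

Total = 280 + 250 + 220 + 210 + 210 + 190 + 190 + 190 + 190 + 90 + 80 = 2100 MB.
Lower bound: ⌈2100/360⌉ = 6 discs.
Also, 9 files each exceed 180 MB, and no two of those can share a disc, so at least 9 discs are needed.
A packing using 9 discs:
  disc 1: 280 + 80 = 360
  disc 2: 250 + 90 = 340
  disc 3: 220 = 220
  disc 4: 210 = 210
  disc 5: 210 = 210
  disc 6: 190 = 190
  disc 7: 190 = 190
  disc 8: 190 = 190
  disc 9: 190 = 190
This matches the lower bound, so 9 is optimal.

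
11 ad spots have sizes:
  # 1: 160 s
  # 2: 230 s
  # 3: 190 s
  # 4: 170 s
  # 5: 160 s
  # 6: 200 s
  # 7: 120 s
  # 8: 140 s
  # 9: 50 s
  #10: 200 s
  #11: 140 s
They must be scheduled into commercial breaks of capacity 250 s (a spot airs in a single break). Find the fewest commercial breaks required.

10

Total = 230 + 200 + 200 + 190 + 170 + 160 + 160 + 140 + 140 + 120 + 50 = 1760 s.
Lower bound: ⌈1760/250⌉ = 8 commercial breaks.
Also, 9 ad spots each exceed 125 s, and no two of those can share a break, so at least 9 commercial breaks are needed.
A packing using 10 commercial breaks:
  break 1: 230 = 230
  break 2: 200 + 50 = 250
  break 3: 200 = 200
  break 4: 190 = 190
  break 5: 170 = 170
  break 6: 160 = 160
  break 7: 160 = 160
  break 8: 140 = 140
  break 9: 140 = 140
  break 10: 120 = 120
No arrangement into 9 commercial breaks stays within capacity, so 10 is optimal.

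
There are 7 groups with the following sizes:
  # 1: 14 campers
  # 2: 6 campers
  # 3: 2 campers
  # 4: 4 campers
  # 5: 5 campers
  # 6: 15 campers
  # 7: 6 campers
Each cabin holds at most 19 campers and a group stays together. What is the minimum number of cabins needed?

3

Total = 15 + 14 + 6 + 6 + 5 + 4 + 2 = 52 campers.
Lower bound: ⌈52/19⌉ = 3 cabins.
A packing using 3 cabins:
  cabin 1: 15 + 4 = 19
  cabin 2: 14 + 5 = 19
  cabin 3: 6 + 6 + 2 = 14
This matches the lower bound, so 3 is optimal.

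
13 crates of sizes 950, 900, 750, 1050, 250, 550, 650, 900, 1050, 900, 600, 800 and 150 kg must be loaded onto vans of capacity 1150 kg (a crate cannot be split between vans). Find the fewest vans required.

Total = 1050 + 1050 + 950 + 900 + 900 + 900 + 800 + 750 + 650 + 600 + 550 + 250 + 150 = 9500 kg.
Lower bound: ⌈9500/1150⌉ = 9 vans.
Also, 10 crates each exceed 575 kg, and no two of those can share a van, so at least 10 vans are needed.
A packing using 10 vans:
  van 1: 1050 = 1050
  van 2: 1050 = 1050
  van 3: 950 + 150 = 1100
  van 4: 900 + 250 = 1150
  van 5: 900 = 900
  van 6: 900 = 900
  van 7: 800 = 800
  van 8: 750 = 750
  van 9: 650 = 650
  van 10: 600 + 550 = 1150
This matches the lower bound, so 10 is optimal.

10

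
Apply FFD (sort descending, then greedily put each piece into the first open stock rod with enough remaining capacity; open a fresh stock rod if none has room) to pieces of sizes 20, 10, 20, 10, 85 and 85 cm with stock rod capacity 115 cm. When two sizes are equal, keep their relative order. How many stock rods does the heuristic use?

Sorted descending: 85, 85, 20, 20, 10, 10.
  85 → stock rod 1 (new)  [load 85/115]
  85 → stock rod 2 (new)  [load 85/115]
  20 → stock rod 1  [load 105/115]
  20 → stock rod 2  [load 105/115]
  10 → stock rod 1  [load 115/115]
  10 → stock rod 2  [load 115/115]
2 stock rods opened.

2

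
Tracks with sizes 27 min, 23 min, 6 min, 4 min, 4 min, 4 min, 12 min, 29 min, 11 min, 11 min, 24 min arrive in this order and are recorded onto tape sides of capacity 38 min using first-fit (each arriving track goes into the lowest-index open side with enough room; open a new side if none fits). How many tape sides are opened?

5

  27 → side 1 (new)  [load 27/38]
  23 → side 2 (new)  [load 23/38]
  6 → side 1  [load 33/38]
  4 → side 1  [load 37/38]
  4 → side 2  [load 27/38]
  4 → side 2  [load 31/38]
  12 → side 3 (new)  [load 12/38]
  29 → side 4 (new)  [load 29/38]
  11 → side 3  [load 23/38]
  11 → side 3  [load 34/38]
  24 → side 5 (new)  [load 24/38]
5 tape sides opened.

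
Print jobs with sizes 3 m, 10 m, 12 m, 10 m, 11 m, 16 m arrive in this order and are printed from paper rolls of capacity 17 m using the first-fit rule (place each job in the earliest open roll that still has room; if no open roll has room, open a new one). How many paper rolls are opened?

  3 → roll 1 (new)  [load 3/17]
  10 → roll 1  [load 13/17]
  12 → roll 2 (new)  [load 12/17]
  10 → roll 3 (new)  [load 10/17]
  11 → roll 4 (new)  [load 11/17]
  16 → roll 5 (new)  [load 16/17]
5 paper rolls opened.

5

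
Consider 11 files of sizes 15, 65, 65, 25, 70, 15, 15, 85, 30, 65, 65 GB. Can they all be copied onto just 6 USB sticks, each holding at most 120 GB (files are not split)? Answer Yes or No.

Yes

A valid assignment using 6 USB sticks:
  USB stick 1: 85 + 30 = 115
  USB stick 2: 70 + 25 + 15 = 110
  USB stick 3: 65 + 15 + 15 = 95
  USB stick 4: 65 = 65
  USB stick 5: 65 = 65
  USB stick 6: 65 = 65
Every load is within 120 GB, so 6 USB sticks suffice.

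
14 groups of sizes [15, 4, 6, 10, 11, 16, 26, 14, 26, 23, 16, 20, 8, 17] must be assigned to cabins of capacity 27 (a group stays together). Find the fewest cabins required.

9

Total = 26 + 26 + 23 + 20 + 17 + 16 + 16 + 15 + 14 + 11 + 10 + 8 + 6 + 4 = 212.
Lower bound: ⌈212/27⌉ = 8 cabins.
Also, 9 groups each exceed 27/2, and no two of those can share a cabin, so at least 9 cabins are needed.
A packing using 9 cabins:
  cabin 1: 26 = 26
  cabin 2: 26 = 26
  cabin 3: 23 + 4 = 27
  cabin 4: 20 + 6 = 26
  cabin 5: 17 + 10 = 27
  cabin 6: 16 + 11 = 27
  cabin 7: 16 + 8 = 24
  cabin 8: 15 = 15
  cabin 9: 14 = 14
This matches the lower bound, so 9 is optimal.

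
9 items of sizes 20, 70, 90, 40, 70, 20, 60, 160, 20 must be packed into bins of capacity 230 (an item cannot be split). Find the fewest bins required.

3

Total = 160 + 90 + 70 + 70 + 60 + 40 + 20 + 20 + 20 = 550.
Lower bound: ⌈550/230⌉ = 3 bins.
A packing using 3 bins:
  bin 1: 160 + 70 = 230
  bin 2: 90 + 70 + 60 = 220
  bin 3: 40 + 20 + 20 + 20 = 100
This matches the lower bound, so 3 is optimal.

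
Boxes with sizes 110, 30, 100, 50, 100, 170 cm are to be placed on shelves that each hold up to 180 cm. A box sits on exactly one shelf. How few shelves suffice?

4

Total = 170 + 110 + 100 + 100 + 50 + 30 = 560 cm.
Lower bound: ⌈560/180⌉ = 4 shelves.
A packing using 4 shelves:
  shelf 1: 170 = 170
  shelf 2: 110 + 50 = 160
  shelf 3: 100 + 30 = 130
  shelf 4: 100 = 100
This matches the lower bound, so 4 is optimal.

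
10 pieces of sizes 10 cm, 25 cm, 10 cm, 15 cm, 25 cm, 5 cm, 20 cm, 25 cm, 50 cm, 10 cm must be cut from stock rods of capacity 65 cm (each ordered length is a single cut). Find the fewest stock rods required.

Total = 50 + 25 + 25 + 25 + 20 + 15 + 10 + 10 + 10 + 5 = 195 cm.
Lower bound: ⌈195/65⌉ = 3 stock rods.
A packing using 3 stock rods:
  stock rod 1: 50 + 15 = 65
  stock rod 2: 25 + 25 + 10 + 5 = 65
  stock rod 3: 25 + 20 + 10 + 10 = 65
This matches the lower bound, so 3 is optimal.

3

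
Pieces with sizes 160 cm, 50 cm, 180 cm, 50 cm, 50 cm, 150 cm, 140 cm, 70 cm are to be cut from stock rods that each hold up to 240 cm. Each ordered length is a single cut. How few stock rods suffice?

4

Total = 180 + 160 + 150 + 140 + 70 + 50 + 50 + 50 = 850 cm.
Lower bound: ⌈850/240⌉ = 4 stock rods.
A packing using 4 stock rods:
  stock rod 1: 180 + 50 = 230
  stock rod 2: 160 + 70 = 230
  stock rod 3: 150 + 50 = 200
  stock rod 4: 140 + 50 = 190
This matches the lower bound, so 4 is optimal.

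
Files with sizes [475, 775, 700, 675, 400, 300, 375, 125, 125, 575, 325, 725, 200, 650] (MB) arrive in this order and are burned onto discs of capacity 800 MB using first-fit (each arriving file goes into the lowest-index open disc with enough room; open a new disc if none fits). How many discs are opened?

9

  475 → disc 1 (new)  [load 475/800]
  775 → disc 2 (new)  [load 775/800]
  700 → disc 3 (new)  [load 700/800]
  675 → disc 4 (new)  [load 675/800]
  400 → disc 5 (new)  [load 400/800]
  300 → disc 1  [load 775/800]
  375 → disc 5  [load 775/800]
  125 → disc 4  [load 800/800]
  125 → disc 6 (new)  [load 125/800]
  575 → disc 6  [load 700/800]
  325 → disc 7 (new)  [load 325/800]
  725 → disc 8 (new)  [load 725/800]
  200 → disc 7  [load 525/800]
  650 → disc 9 (new)  [load 650/800]
9 discs opened.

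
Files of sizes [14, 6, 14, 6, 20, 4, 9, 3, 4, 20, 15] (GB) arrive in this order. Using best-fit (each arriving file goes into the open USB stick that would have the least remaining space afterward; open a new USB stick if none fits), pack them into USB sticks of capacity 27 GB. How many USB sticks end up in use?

  14 → USB stick 1 (new)  [load 14/27]
  6 → USB stick 1  [load 20/27]
  14 → USB stick 2 (new)  [load 14/27]
  6 → USB stick 1  [load 26/27]
  20 → USB stick 3 (new)  [load 20/27]
  4 → USB stick 3  [load 24/27]
  9 → USB stick 2  [load 23/27]
  3 → USB stick 3  [load 27/27]
  4 → USB stick 2  [load 27/27]
  20 → USB stick 4 (new)  [load 20/27]
  15 → USB stick 5 (new)  [load 15/27]
5 USB sticks opened.

5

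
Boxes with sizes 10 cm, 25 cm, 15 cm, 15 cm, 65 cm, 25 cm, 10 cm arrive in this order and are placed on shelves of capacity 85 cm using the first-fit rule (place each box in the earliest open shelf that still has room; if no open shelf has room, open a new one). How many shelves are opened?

  10 → shelf 1 (new)  [load 10/85]
  25 → shelf 1  [load 35/85]
  15 → shelf 1  [load 50/85]
  15 → shelf 1  [load 65/85]
  65 → shelf 2 (new)  [load 65/85]
  25 → shelf 3 (new)  [load 25/85]
  10 → shelf 1  [load 75/85]
3 shelves opened.

3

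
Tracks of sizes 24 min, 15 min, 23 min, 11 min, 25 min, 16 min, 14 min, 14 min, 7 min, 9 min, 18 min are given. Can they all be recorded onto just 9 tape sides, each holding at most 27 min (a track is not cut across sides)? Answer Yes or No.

A valid assignment using 8 tape sides:
  side 1: 25 = 25
  side 2: 24 = 24
  side 3: 23 = 23
  side 4: 18 + 9 = 27
  side 5: 16 + 11 = 27
  side 6: 15 + 7 = 22
  side 7: 14 = 14
  side 8: 14 = 14
That uses only 8 ≤ 9, so 9 tape sides are enough.

Yes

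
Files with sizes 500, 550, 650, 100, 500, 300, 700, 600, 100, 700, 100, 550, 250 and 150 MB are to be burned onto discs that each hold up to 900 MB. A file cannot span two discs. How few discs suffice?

8

Total = 700 + 700 + 650 + 600 + 550 + 550 + 500 + 500 + 300 + 250 + 150 + 100 + 100 + 100 = 5750 MB.
Lower bound: ⌈5750/900⌉ = 7 discs.
Also, 8 files each exceed 450 MB, and no two of those can share a disc, so at least 8 discs are needed.
A packing using 8 discs:
  disc 1: 700 + 150 = 850
  disc 2: 700 + 100 + 100 = 900
  disc 3: 650 + 250 = 900
  disc 4: 600 + 300 = 900
  disc 5: 550 + 100 = 650
  disc 6: 550 = 550
  disc 7: 500 = 500
  disc 8: 500 = 500
This matches the lower bound, so 8 is optimal.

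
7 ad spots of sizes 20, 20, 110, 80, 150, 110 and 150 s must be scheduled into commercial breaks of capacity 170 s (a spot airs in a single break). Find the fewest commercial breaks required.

5

Total = 150 + 150 + 110 + 110 + 80 + 20 + 20 = 640 s.
Lower bound: ⌈640/170⌉ = 4 commercial breaks.
A packing using 5 commercial breaks:
  break 1: 150 + 20 = 170
  break 2: 150 + 20 = 170
  break 3: 110 = 110
  break 4: 110 = 110
  break 5: 80 = 80
No arrangement into 4 commercial breaks stays within capacity, so 5 is optimal.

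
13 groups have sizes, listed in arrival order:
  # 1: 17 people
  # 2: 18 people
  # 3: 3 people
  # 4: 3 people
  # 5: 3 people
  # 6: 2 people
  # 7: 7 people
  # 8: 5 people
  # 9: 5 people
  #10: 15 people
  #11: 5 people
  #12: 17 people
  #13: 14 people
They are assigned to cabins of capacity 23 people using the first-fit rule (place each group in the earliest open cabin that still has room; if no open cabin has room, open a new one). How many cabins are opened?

  17 → cabin 1 (new)  [load 17/23]
  18 → cabin 2 (new)  [load 18/23]
  3 → cabin 1  [load 20/23]
  3 → cabin 1  [load 23/23]
  3 → cabin 2  [load 21/23]
  2 → cabin 2  [load 23/23]
  7 → cabin 3 (new)  [load 7/23]
  5 → cabin 3  [load 12/23]
  5 → cabin 3  [load 17/23]
  15 → cabin 4 (new)  [load 15/23]
  5 → cabin 3  [load 22/23]
  17 → cabin 5 (new)  [load 17/23]
  14 → cabin 6 (new)  [load 14/23]
6 cabins opened.

6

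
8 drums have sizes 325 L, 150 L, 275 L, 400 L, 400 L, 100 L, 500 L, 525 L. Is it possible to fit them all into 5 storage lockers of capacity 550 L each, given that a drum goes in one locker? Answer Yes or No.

No

Total = 2675 L; ⌈2675/550⌉ = 5.
The bound of 5 does not rule out 5, but exhaustive search shows no assignment into 5 storage lockers of capacity 550 L exists — the minimum is 6.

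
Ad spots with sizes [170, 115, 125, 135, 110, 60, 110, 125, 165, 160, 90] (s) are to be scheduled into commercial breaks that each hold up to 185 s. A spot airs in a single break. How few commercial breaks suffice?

10

Total = 170 + 165 + 160 + 135 + 125 + 125 + 115 + 110 + 110 + 90 + 60 = 1365 s.
Lower bound: ⌈1365/185⌉ = 8 commercial breaks.
Also, 9 ad spots each exceed 185/2 s, and no two of those can share a break, so at least 9 commercial breaks are needed.
A packing using 10 commercial breaks:
  break 1: 170 = 170
  break 2: 165 = 165
  break 3: 160 = 160
  break 4: 135 = 135
  break 5: 125 + 60 = 185
  break 6: 125 = 125
  break 7: 115 = 115
  break 8: 110 = 110
  break 9: 110 = 110
  break 10: 90 = 90
No arrangement into 9 commercial breaks stays within capacity, so 10 is optimal.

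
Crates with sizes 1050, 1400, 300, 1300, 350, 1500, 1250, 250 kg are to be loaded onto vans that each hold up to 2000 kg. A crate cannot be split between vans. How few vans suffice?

5

Total = 1500 + 1400 + 1300 + 1250 + 1050 + 350 + 300 + 250 = 7400 kg.
Lower bound: ⌈7400/2000⌉ = 4 vans.
Also, 5 crates each exceed 1000 kg, and no two of those can share a van, so at least 5 vans are needed.
A packing using 5 vans:
  van 1: 1500 + 350 = 1850
  van 2: 1400 + 300 + 250 = 1950
  van 3: 1300 = 1300
  van 4: 1250 = 1250
  van 5: 1050 = 1050
This matches the lower bound, so 5 is optimal.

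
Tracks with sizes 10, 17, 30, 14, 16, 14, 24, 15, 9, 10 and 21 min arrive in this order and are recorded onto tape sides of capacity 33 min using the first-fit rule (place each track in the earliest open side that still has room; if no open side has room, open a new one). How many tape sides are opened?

6

  10 → side 1 (new)  [load 10/33]
  17 → side 1  [load 27/33]
  30 → side 2 (new)  [load 30/33]
  14 → side 3 (new)  [load 14/33]
  16 → side 3  [load 30/33]
  14 → side 4 (new)  [load 14/33]
  24 → side 5 (new)  [load 24/33]
  15 → side 4  [load 29/33]
  9 → side 5  [load 33/33]
  10 → side 6 (new)  [load 10/33]
  21 → side 6  [load 31/33]
6 tape sides opened.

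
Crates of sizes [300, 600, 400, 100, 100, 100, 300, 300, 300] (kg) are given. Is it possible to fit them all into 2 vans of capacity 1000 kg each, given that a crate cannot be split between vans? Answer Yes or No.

No

Total = 2500 kg; ⌈2500/1000⌉ = 3.
At least 3 vans are required, but only 2 are allowed.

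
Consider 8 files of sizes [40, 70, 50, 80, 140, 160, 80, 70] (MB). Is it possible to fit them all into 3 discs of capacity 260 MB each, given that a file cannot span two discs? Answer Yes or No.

Yes

A valid assignment using 3 discs:
  disc 1: 160 + 80 = 240
  disc 2: 140 + 80 + 40 = 260
  disc 3: 70 + 70 + 50 = 190
Every load is within 260 MB, so 3 discs suffice.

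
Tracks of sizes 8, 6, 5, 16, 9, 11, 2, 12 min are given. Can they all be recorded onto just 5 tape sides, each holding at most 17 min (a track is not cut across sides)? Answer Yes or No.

Yes

A valid assignment using 5 tape sides:
  side 1: 16 = 16
  side 2: 12 + 5 = 17
  side 3: 11 + 6 = 17
  side 4: 9 + 8 = 17
  side 5: 2 = 2
Every load is within 17 min, so 5 tape sides suffice.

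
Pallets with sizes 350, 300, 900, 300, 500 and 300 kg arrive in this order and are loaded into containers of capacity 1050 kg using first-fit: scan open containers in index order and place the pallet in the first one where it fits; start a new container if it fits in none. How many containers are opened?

  350 → container 1 (new)  [load 350/1050]
  300 → container 1  [load 650/1050]
  900 → container 2 (new)  [load 900/1050]
  300 → container 1  [load 950/1050]
  500 → container 3 (new)  [load 500/1050]
  300 → container 3  [load 800/1050]
3 containers opened.

3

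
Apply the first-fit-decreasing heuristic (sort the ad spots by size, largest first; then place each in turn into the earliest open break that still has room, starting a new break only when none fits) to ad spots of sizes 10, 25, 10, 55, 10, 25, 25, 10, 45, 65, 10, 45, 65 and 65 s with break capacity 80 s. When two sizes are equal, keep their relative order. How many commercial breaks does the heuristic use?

Sorted descending: 65, 65, 65, 55, 45, 45, 25, 25, 25, 10, 10, 10, 10, 10.
  65 → break 1 (new)  [load 65/80]
  65 → break 2 (new)  [load 65/80]
  65 → break 3 (new)  [load 65/80]
  55 → break 4 (new)  [load 55/80]
  45 → break 5 (new)  [load 45/80]
  45 → break 6 (new)  [load 45/80]
  25 → break 4  [load 80/80]
  25 → break 5  [load 70/80]
  25 → break 6  [load 70/80]
  10 → break 1  [load 75/80]
  10 → break 2  [load 75/80]
  10 → break 3  [load 75/80]
  10 → break 5  [load 80/80]
  10 → break 6  [load 80/80]
6 commercial breaks opened.

6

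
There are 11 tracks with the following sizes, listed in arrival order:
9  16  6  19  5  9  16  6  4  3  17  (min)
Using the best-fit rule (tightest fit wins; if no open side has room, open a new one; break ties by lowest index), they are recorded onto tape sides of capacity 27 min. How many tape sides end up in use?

5

  9 → side 1 (new)  [load 9/27]
  16 → side 1  [load 25/27]
  6 → side 2 (new)  [load 6/27]
  19 → side 2  [load 25/27]
  5 → side 3 (new)  [load 5/27]
  9 → side 3  [load 14/27]
  16 → side 4 (new)  [load 16/27]
  6 → side 4  [load 22/27]
  4 → side 4  [load 26/27]
  3 → side 3  [load 17/27]
  17 → side 5 (new)  [load 17/27]
5 tape sides opened.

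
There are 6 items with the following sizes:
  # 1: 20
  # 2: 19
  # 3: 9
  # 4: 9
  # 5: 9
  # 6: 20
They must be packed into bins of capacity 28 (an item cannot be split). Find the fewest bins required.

4

Total = 20 + 20 + 19 + 9 + 9 + 9 = 86.
Lower bound: ⌈86/28⌉ = 4 bins.
A packing using 4 bins:
  bin 1: 20 = 20
  bin 2: 20 = 20
  bin 3: 19 + 9 = 28
  bin 4: 9 + 9 = 18
This matches the lower bound, so 4 is optimal.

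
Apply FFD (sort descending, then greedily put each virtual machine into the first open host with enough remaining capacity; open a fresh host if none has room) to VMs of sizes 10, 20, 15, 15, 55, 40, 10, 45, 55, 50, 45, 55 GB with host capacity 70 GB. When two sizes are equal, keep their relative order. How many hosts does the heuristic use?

Sorted descending: 55, 55, 55, 50, 45, 45, 40, 20, 15, 15, 10, 10.
  55 → host 1 (new)  [load 55/70]
  55 → host 2 (new)  [load 55/70]
  55 → host 3 (new)  [load 55/70]
  50 → host 4 (new)  [load 50/70]
  45 → host 5 (new)  [load 45/70]
  45 → host 6 (new)  [load 45/70]
  40 → host 7 (new)  [load 40/70]
  20 → host 4  [load 70/70]
  15 → host 1  [load 70/70]
  15 → host 2  [load 70/70]
  10 → host 3  [load 65/70]
  10 → host 5  [load 55/70]
7 hosts opened.

7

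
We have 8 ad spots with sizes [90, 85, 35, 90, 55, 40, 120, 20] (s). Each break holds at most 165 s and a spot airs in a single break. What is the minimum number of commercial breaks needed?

Total = 120 + 90 + 90 + 85 + 55 + 40 + 35 + 20 = 535 s.
Lower bound: ⌈535/165⌉ = 4 commercial breaks.
A packing using 4 commercial breaks:
  break 1: 120 + 40 = 160
  break 2: 90 + 55 + 20 = 165
  break 3: 90 + 35 = 125
  break 4: 85 = 85
This matches the lower bound, so 4 is optimal.

4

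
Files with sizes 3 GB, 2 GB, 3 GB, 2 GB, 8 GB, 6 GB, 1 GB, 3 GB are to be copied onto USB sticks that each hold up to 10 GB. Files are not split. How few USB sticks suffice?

3

Total = 8 + 6 + 3 + 3 + 3 + 2 + 2 + 1 = 28 GB.
Lower bound: ⌈28/10⌉ = 3 USB sticks.
A packing using 3 USB sticks:
  USB stick 1: 8 + 2 = 10
  USB stick 2: 6 + 3 + 1 = 10
  USB stick 3: 3 + 3 + 2 = 8
This matches the lower bound, so 3 is optimal.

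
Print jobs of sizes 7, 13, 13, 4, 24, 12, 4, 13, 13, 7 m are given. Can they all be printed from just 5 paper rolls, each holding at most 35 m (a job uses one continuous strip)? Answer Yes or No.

A valid assignment using 4 paper rolls:
  roll 1: 24 + 7 + 4 = 35
  roll 2: 13 + 13 + 7 = 33
  roll 3: 13 + 13 + 4 = 30
  roll 4: 12 = 12
That uses only 4 ≤ 5, so 5 paper rolls are enough.

Yes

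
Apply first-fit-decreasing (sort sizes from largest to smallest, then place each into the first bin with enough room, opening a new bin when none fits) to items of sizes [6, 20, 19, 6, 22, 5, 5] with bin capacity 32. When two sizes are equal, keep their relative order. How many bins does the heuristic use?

Sorted descending: 22, 20, 19, 6, 6, 5, 5.
  22 → bin 1 (new)  [load 22/32]
  20 → bin 2 (new)  [load 20/32]
  19 → bin 3 (new)  [load 19/32]
  6 → bin 1  [load 28/32]
  6 → bin 2  [load 26/32]
  5 → bin 2  [load 31/32]
  5 → bin 3  [load 24/32]
3 bins opened.

3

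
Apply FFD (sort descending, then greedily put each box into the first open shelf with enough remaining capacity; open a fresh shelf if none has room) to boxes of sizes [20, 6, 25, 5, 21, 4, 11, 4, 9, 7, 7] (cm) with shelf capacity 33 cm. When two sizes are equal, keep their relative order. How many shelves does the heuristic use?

4

Sorted descending: 25, 21, 20, 11, 9, 7, 7, 6, 5, 4, 4.
  25 → shelf 1 (new)  [load 25/33]
  21 → shelf 2 (new)  [load 21/33]
  20 → shelf 3 (new)  [load 20/33]
  11 → shelf 2  [load 32/33]
  9 → shelf 3  [load 29/33]
  7 → shelf 1  [load 32/33]
  7 → shelf 4 (new)  [load 7/33]
  6 → shelf 4  [load 13/33]
  5 → shelf 4  [load 18/33]
  4 → shelf 3  [load 33/33]
  4 → shelf 4  [load 22/33]
4 shelves opened.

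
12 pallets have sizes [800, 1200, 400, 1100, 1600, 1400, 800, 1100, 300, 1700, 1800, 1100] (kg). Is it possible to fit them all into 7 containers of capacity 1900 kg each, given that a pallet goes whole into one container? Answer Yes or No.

No

Total = 13300 kg; ⌈13300/1900⌉ = 7.
8 pallets each exceed half the capacity and cannot share a container, forcing at least 8 containers.
At least 8 containers are required, but only 7 are allowed.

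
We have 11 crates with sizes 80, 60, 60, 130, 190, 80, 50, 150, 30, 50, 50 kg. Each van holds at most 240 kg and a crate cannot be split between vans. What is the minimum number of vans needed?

Total = 190 + 150 + 130 + 80 + 80 + 60 + 60 + 50 + 50 + 50 + 30 = 930 kg.
Lower bound: ⌈930/240⌉ = 4 vans.
A packing using 4 vans:
  van 1: 190 + 50 = 240
  van 2: 150 + 80 = 230
  van 3: 130 + 80 + 30 = 240
  van 4: 60 + 60 + 50 + 50 = 220
This matches the lower bound, so 4 is optimal.

4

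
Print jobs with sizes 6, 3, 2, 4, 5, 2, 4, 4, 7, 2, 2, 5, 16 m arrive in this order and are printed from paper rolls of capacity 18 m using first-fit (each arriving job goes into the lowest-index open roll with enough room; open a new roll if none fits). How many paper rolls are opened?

4

  6 → roll 1 (new)  [load 6/18]
  3 → roll 1  [load 9/18]
  2 → roll 1  [load 11/18]
  4 → roll 1  [load 15/18]
  5 → roll 2 (new)  [load 5/18]
  2 → roll 1  [load 17/18]
  4 → roll 2  [load 9/18]
  4 → roll 2  [load 13/18]
  7 → roll 3 (new)  [load 7/18]
  2 → roll 2  [load 15/18]
  2 → roll 2  [load 17/18]
  5 → roll 3  [load 12/18]
  16 → roll 4 (new)  [load 16/18]
4 paper rolls opened.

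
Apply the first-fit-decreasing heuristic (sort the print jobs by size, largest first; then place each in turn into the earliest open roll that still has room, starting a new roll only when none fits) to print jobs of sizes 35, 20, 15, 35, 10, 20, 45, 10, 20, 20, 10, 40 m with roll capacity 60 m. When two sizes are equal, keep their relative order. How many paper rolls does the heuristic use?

5

Sorted descending: 45, 40, 35, 35, 20, 20, 20, 20, 15, 10, 10, 10.
  45 → roll 1 (new)  [load 45/60]
  40 → roll 2 (new)  [load 40/60]
  35 → roll 3 (new)  [load 35/60]
  35 → roll 4 (new)  [load 35/60]
  20 → roll 2  [load 60/60]
  20 → roll 3  [load 55/60]
  20 → roll 4  [load 55/60]
  20 → roll 5 (new)  [load 20/60]
  15 → roll 1  [load 60/60]
  10 → roll 5  [load 30/60]
  10 → roll 5  [load 40/60]
  10 → roll 5  [load 50/60]
5 paper rolls opened.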